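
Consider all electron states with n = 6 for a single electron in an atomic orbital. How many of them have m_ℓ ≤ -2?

20

Go through ℓ = 0, …, 5 (the values permitted for n = 6).
Per ℓ-value: ℓ=2 → 1; ℓ=3 → 2; ℓ=4 → 3; ℓ=5 → 4.
Orbitals: 1 + 2 + 3 + 4 = 10. Each orbital carries two spin states, so 10 × 2 = 20 states.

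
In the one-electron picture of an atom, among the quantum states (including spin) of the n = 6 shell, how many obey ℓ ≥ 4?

40

The (ℓ, m_ℓ) pairs meeting ℓ ≥ 4 give: ℓ=4 → 9; ℓ=5 → 11.
Orbitals: 9 + 11 = 20. Each orbital carries two spin states, so 20 × 2 = 40 states.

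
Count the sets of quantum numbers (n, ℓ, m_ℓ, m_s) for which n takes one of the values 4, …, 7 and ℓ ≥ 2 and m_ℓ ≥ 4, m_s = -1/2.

For each n in the range, tally the orbitals obeying ℓ ≥ 2 and m_ℓ ≥ 4:
n=5 → 1; n=6 → 3; n=7 → 6.
Orbitals: 1 + 3 + 6 = 10. With m_s fixed to -1/2 there is one state per orbital, so 10 states.

10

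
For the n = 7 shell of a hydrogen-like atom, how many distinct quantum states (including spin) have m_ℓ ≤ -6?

For n = 7, ℓ ranges over 0 … 6.
Contributions: ℓ=6 → 1.
Orbitals: 1. Each orbital carries two spin states, so 1 × 2 = 2 states.

2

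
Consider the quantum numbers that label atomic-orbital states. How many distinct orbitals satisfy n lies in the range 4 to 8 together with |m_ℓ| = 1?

For each n in the range, tally the orbitals obeying |m_ℓ| = 1:
n=4 → 6; n=5 → 8; n=6 → 10; n=7 → 12; n=8 → 14.
Total orbitals: 6 + 8 + 10 + 12 + 14 = 50.

50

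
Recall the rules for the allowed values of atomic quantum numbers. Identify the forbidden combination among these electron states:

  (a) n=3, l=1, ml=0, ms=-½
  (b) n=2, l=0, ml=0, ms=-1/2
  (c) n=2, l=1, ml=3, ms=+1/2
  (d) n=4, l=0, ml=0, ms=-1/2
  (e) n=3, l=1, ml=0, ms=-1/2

(c) has |ml| = 3 > l = 1, violating −l ≤ ml ≤ l.
The remaining sets (a), (b), (d), (e) satisfy all four rules.

(c)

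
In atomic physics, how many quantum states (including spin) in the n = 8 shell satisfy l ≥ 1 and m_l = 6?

4

For n = 8, l ranges over 0 … 7.
Per l-value: l=6 → 1; l=7 → 1.
Orbitals: 1 + 1 = 2. Each orbital carries two spin states, so 2 × 2 = 4 states.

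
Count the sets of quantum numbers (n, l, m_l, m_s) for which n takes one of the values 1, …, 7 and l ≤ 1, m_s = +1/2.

Count contributing orbitals for each principal shell:
n=1 → 1; n=2 → 4; n=3 → 4; n=4 → 4; n=5 → 4; n=6 → 4; n=7 → 4.
Orbitals: 1 + 4 + 4 + 4 + 4 + 4 + 4 = 25. With m_s fixed to +1/2 there is one state per orbital, so 25 states.

25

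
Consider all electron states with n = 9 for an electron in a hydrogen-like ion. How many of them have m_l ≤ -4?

With n = 9 the allowed l are 0, 1, …, 8.
Orbitals with m_l ≤ -4, by l: l=4 → 1; l=5 → 2; l=6 → 3; l=7 → 4; l=8 → 5.
Orbitals: 1 + 2 + 3 + 4 + 5 = 15. Each orbital carries two spin states, so 15 × 2 = 30 states.

30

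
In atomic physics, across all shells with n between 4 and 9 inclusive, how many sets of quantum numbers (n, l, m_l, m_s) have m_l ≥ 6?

20

Per-shell orbital counts meeting the constraint:
n=7 → 1; n=8 → 3; n=9 → 6.
Orbitals: 1 + 3 + 6 = 10. Including both spin states (m_s = ±1/2) gives 2 × 10 = 20 states.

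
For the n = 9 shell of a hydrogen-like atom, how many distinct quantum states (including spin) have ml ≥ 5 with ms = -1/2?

Orbitals with ml ≥ 5, by l: l=5 → 1; l=6 → 2; l=7 → 3; l=8 → 4.
Orbitals: 1 + 2 + 3 + 4 = 10. With ms fixed to a single value there is one state per orbital, giving 10 states.

10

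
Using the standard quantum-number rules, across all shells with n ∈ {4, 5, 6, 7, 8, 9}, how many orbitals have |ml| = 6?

12

For each n in the range, tally the orbitals obeying |ml| = 6:
n=7 → 2; n=8 → 4; n=9 → 6.
Total orbitals: 2 + 4 + 6 = 12.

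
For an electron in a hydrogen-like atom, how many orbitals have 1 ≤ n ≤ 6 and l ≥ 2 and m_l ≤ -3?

10

For each n in the range, tally the orbitals obeying l ≥ 2 and m_l ≤ -3:
n=4 → 1; n=5 → 3; n=6 → 6.
Total orbitals: 1 + 3 + 6 = 10.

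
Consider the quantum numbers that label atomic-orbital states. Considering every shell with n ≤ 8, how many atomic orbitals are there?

204

Total orbitals = 1² + 2² + 3² + 4² + 5² + 6² + 7² + 8² = 204.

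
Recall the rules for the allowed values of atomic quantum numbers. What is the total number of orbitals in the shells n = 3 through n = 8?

199

Shell n has n² orbitals: 3²=9 + 4²=16 + 5²=25 + 6²=36 + 7²=49 + 8²=64 = 199 orbitals.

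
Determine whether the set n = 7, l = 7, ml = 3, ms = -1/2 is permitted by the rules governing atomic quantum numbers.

The orbital quantum number must satisfy 0 ≤ l ≤ n−1. With n = 7 the allowed l values are 0, 1, 2, 3, 4, 5, 6, so l = 7 is out of range.

Not allowed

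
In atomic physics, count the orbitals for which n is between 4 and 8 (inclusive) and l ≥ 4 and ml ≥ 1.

50

Go shell by shell, enumerating (l, ml) with l ≥ 4 and ml ≥ 1:
n=5 → 4; n=6 → 9; n=7 → 15; n=8 → 22.
Total orbitals: 4 + 9 + 15 + 22 = 50.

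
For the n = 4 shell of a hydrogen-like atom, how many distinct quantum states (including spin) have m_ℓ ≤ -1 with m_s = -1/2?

For n = 4, ℓ ranges over 0 … 3.
The (ℓ, m_ℓ) pairs meeting m_ℓ ≤ -1 give: ℓ=1 → 1; ℓ=2 → 2; ℓ=3 → 3.
Orbitals: 1 + 2 + 3 = 6. With m_s fixed to a single value there is one state per orbital, giving 6 states.

6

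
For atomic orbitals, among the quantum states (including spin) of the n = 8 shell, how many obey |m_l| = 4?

16

For n = 8, l ranges over 0 … 7.
Contributions: l=4 → 2; l=5 → 2; l=6 → 2; l=7 → 2.
Orbitals: 2 + 2 + 2 + 2 = 8. Each orbital carries two spin states, so 8 × 2 = 16 states.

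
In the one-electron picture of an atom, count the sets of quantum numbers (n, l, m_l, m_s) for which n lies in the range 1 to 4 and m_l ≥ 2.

8

Work shell by shell — for each n, count the (l, m_l) pairs that satisfy m_l ≥ 2:
n=3 → 1; n=4 → 3.
Orbitals: 1 + 3 = 4. Including both spin states (m_s = ±1/2) gives 2 × 4 = 8 states.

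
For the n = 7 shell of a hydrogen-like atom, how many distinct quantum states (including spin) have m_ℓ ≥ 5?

6

Orbitals with m_ℓ ≥ 5, by ℓ: ℓ=5 → 1; ℓ=6 → 2.
Orbitals: 1 + 2 = 3. Each orbital carries two spin states, so 3 × 2 = 6 states.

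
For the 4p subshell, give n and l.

n = 4, l = 1

The leading integer gives n = 4; the letter 'p' means l = 1.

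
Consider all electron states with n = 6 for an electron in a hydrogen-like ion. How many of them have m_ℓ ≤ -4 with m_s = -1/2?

The (ℓ, m_ℓ) pairs meeting m_ℓ ≤ -4 give: ℓ=4 → 1; ℓ=5 → 2.
Orbitals: 1 + 2 = 3. With m_s fixed to a single value there is one state per orbital, giving 3 states.

3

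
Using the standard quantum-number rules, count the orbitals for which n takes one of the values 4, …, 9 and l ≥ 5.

130

Treat each shell separately and count matching orbitals:
n=6 → 11; n=7 → 24; n=8 → 39; n=9 → 56.
Total orbitals: 11 + 24 + 39 + 56 = 130.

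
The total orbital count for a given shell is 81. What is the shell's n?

n = 9

n² = 81 ⇒ n = 9.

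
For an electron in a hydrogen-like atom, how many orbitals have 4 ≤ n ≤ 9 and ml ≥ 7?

4

Per-shell orbital counts meeting the constraint:
n=8 → 1; n=9 → 3.
Total orbitals: 1 + 3 = 4.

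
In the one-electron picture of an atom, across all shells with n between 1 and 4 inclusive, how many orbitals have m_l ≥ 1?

Count contributing orbitals for each principal shell:
n=2 → 1; n=3 → 3; n=4 → 6.
Total orbitals: 1 + 3 + 6 = 10.

10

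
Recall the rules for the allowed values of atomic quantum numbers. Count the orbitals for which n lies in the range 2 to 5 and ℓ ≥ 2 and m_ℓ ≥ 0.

Work shell by shell — for each n, count the (ℓ, m_ℓ) pairs that satisfy ℓ ≥ 2 and m_ℓ ≥ 0:
n=3 → 3; n=4 → 7; n=5 → 12.
Total orbitals: 3 + 7 + 12 = 22.

22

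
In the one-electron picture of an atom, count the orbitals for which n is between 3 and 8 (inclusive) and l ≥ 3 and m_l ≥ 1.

65

For each n in the range, tally the orbitals obeying l ≥ 3 and m_l ≥ 1:
n=4 → 3; n=5 → 7; n=6 → 12; n=7 → 18; n=8 → 25.
Total orbitals: 3 + 7 + 12 + 18 + 25 = 65.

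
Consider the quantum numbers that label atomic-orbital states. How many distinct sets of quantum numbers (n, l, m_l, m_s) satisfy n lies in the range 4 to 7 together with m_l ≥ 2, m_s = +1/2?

Per-shell orbital counts meeting the constraint:
n=4 → 3; n=5 → 6; n=6 → 10; n=7 → 15.
Orbitals: 3 + 6 + 10 + 15 = 34. With m_s fixed to +1/2 there is one state per orbital, so 34 states.

34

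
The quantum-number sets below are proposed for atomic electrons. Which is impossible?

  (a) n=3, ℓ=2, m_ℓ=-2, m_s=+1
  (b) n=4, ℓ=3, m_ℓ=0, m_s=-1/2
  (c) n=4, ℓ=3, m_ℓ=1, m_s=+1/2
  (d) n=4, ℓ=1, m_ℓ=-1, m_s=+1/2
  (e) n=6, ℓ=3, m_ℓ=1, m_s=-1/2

(a) has m_s = +1, but an electron's spin must be ±1/2.
The remaining sets (b), (c), (d), (e) satisfy all four rules.

(a)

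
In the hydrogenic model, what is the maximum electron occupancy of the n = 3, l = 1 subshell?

6

A subshell with l = 1 has 2l+1 = 3 orbitals, each holding 2 electrons (spin ±1/2), so 3 × 2 = 6.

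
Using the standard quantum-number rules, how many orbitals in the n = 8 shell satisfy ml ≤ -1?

28

The n = 8 shell has l = 0 through 7; check each.
Per l-value: l=1 → 1; l=2 → 2; l=3 → 3; l=4 → 4; l=5 → 5; l=6 → 6; l=7 → 7.
Total orbitals: 1 + 2 + 3 + 4 + 5 + 6 + 7 = 28.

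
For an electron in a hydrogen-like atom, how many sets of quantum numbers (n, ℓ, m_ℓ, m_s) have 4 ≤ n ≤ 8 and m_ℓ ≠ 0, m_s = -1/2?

For each n in the range, tally the orbitals obeying m_ℓ ≠ 0:
n=4 → 12; n=5 → 20; n=6 → 30; n=7 → 42; n=8 → 56.
Orbitals: 12 + 20 + 30 + 42 + 56 = 160. With m_s fixed to -1/2 there is one state per orbital, so 160 states.

160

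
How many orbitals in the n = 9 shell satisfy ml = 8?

Go through l = 0, …, 8 (the values permitted for n = 9).
Contributions: l=8 → 1.
Total orbitals: 1.

1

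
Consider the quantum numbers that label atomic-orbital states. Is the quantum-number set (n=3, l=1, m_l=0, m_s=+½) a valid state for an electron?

Valid

n = 3 is a positive integer. l = 1 satisfies 0 ≤ l ≤ n−1 = 2. m_l = 0 lies in the range −l … +l (here −1 … 1). m_s = +1/2 is one of ±1/2.
All four constraints are satisfied.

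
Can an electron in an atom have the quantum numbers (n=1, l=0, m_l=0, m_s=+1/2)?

Valid

n = 1 is a positive integer. l = 0 satisfies 0 ≤ l ≤ n−1 = 0. m_l = 0 lies in the range −l … +l (here 0). m_s = +1/2 is one of ±1/2.
All four constraints are satisfied.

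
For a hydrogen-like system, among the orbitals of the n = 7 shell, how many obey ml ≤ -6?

1

With n = 7 the allowed l are 0, 1, …, 6.
Contributions: l=6 → 1.
Total orbitals: 1.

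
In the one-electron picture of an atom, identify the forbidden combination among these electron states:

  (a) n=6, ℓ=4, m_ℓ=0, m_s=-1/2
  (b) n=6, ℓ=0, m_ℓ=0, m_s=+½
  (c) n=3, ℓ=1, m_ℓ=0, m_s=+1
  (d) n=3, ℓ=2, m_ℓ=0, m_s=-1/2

(c) has m_s = +1, but an electron's spin must be ±1/2.
The remaining sets (a), (b), (d) satisfy all four rules.

(c)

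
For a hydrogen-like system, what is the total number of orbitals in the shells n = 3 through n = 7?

Shell n has n² orbitals: 3²=9 + 4²=16 + 5²=25 + 6²=36 + 7²=49 = 135 orbitals.

135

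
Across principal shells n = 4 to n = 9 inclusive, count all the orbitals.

271

Shell n has n² orbitals: 4²=16 + 5²=25 + 6²=36 + 7²=49 + 8²=64 + 9²=81 = 271 orbitals.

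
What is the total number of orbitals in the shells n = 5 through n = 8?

174

Shell n has n² orbitals: 5²=25 + 6²=36 + 7²=49 + 8²=64 = 174 orbitals.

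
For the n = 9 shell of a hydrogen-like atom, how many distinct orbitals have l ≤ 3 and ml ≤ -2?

3

With n = 9 the allowed l are 0, 1, …, 8.
Per l-value: l=2 → 1; l=3 → 2.
Total orbitals: 1 + 2 = 3.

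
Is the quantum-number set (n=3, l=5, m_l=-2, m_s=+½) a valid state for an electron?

The orbital quantum number must satisfy 0 ≤ l ≤ n−1. With n = 3 the allowed l values are 0, 1, 2, so l = 5 is out of range.

No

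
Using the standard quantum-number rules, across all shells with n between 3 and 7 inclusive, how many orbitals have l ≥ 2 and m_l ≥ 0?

Count contributing orbitals for each principal shell:
n=3 → 3; n=4 → 7; n=5 → 12; n=6 → 18; n=7 → 25.
Total orbitals: 3 + 7 + 12 + 18 + 25 = 65.

65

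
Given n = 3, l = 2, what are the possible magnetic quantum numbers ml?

-2, -1, 0, 1, 2

ml takes every integer from −l to +l. With l = 2 that gives the 5 values -2, -1, 0, 1, 2.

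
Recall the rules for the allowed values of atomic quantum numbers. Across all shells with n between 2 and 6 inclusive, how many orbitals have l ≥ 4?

Work shell by shell — for each n, count the (l, m_l) pairs that satisfy l ≥ 4:
n=5 → 9; n=6 → 20.
Total orbitals: 9 + 20 = 29.

29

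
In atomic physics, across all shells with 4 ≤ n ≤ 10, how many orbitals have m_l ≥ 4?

56

Per-shell orbital counts meeting the constraint:
n=5 → 1; n=6 → 3; n=7 → 6; n=8 → 10; n=9 → 15; n=10 → 21.
Total orbitals: 1 + 3 + 6 + 10 + 15 + 21 = 56.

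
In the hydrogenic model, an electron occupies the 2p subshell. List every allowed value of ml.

The 2p subshell has l = 1, and ml takes every integer from −l to +l. With l = 1 that gives the 3 values -1, 0, 1.

-1, 0, 1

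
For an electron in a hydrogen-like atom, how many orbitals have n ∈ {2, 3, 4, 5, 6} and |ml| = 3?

Per-shell orbital counts meeting the constraint:
n=4 → 2; n=5 → 4; n=6 → 6.
Total orbitals: 2 + 4 + 6 = 12.

12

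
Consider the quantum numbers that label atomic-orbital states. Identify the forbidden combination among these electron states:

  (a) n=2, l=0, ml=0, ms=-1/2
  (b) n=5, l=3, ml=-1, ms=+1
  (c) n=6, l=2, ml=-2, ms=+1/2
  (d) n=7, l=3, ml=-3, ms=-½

(b)

(b) has ms = +1, but an electron's spin must be ±1/2.
The remaining sets (a), (c), (d) satisfy all four rules.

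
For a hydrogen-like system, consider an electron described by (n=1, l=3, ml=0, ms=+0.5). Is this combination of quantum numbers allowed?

Not allowed

The orbital quantum number must satisfy 0 ≤ l ≤ n−1. With n = 1 the allowed l values are 0, so l = 3 is out of range.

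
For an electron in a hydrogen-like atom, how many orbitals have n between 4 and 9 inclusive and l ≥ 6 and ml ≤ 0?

Count contributing orbitals for each principal shell:
n=7 → 7; n=8 → 15; n=9 → 24.
Total orbitals: 7 + 15 + 24 = 46.

46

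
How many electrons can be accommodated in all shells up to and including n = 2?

10

Total orbitals = 1² + 2² = 5. Doubling for spin gives 10 electrons.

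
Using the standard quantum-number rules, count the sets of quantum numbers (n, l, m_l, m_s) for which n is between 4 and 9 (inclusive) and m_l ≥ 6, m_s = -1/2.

10

Treat each shell separately and count matching orbitals:
n=7 → 1; n=8 → 3; n=9 → 6.
Orbitals: 1 + 3 + 6 = 10. With m_s fixed to -1/2 there is one state per orbital, so 10 states.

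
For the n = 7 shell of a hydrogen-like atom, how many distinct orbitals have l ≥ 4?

33

Per l-value: l=4 → 9; l=5 → 11; l=6 → 13.
Total orbitals: 9 + 11 + 13 = 33.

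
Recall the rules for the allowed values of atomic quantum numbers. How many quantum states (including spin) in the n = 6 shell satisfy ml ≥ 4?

6

Orbitals with ml ≥ 4, by l: l=4 → 1; l=5 → 2.
Orbitals: 1 + 2 = 3. Each orbital carries two spin states, so 3 × 2 = 6 states.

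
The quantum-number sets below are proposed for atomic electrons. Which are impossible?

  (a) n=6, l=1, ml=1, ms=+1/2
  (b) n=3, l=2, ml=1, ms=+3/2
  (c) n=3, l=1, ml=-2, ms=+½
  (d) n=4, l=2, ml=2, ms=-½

(b) and (c)

(b) has ms = +3/2, but an electron's spin must be ±1/2.
(c) has |ml| = 2 > l = 1, violating −l ≤ ml ≤ l.
The remaining sets (a), (d) satisfy all four rules.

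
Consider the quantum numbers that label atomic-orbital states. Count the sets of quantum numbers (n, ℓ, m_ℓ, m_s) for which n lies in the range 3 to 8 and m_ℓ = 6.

6

Treat each shell separately and count matching orbitals:
n=7 → 1; n=8 → 2.
Orbitals: 1 + 2 = 3. Including both spin states (m_s = ±1/2) gives 2 × 3 = 6 states.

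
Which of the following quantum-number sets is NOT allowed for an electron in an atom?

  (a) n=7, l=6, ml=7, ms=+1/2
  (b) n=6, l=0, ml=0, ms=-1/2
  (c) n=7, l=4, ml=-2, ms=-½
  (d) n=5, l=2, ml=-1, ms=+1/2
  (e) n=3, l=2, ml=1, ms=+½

(a)

(a) has |ml| = 7 > l = 6, violating −l ≤ ml ≤ l.
The remaining sets (b), (c), (d), (e) satisfy all four rules.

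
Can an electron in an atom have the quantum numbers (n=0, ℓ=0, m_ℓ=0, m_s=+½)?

The principal quantum number must be a positive integer (n ≥ 1), but here n = 0.

Invalid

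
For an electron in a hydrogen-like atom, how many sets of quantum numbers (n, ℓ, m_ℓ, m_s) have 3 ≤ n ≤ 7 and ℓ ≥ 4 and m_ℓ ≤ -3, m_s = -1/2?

Work shell by shell — for each n, count the (ℓ, m_ℓ) pairs that satisfy ℓ ≥ 4 and m_ℓ ≤ -3:
n=5 → 2; n=6 → 5; n=7 → 9.
Orbitals: 2 + 5 + 9 = 16. With m_s fixed to -1/2 there is one state per orbital, so 16 states.

16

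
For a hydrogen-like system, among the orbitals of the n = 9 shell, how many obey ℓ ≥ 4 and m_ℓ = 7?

2

With n = 9 the allowed ℓ are 0, 1, …, 8.
The (ℓ, m_ℓ) pairs meeting ℓ ≥ 4 and m_ℓ = 7 give: ℓ=7 → 1; ℓ=8 → 1.
Total orbitals: 1 + 1 = 2.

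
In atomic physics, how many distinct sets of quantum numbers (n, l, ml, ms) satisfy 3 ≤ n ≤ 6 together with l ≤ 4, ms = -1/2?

75

Per-shell orbital counts meeting the constraint:
n=3 → 9; n=4 → 16; n=5 → 25; n=6 → 25.
Orbitals: 9 + 16 + 25 + 25 = 75. With ms fixed to -1/2 there is one state per orbital, so 75 states.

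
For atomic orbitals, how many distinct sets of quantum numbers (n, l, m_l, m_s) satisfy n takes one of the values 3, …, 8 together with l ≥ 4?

Go shell by shell, enumerating (l, m_l) with l ≥ 4:
n=5 → 9; n=6 → 20; n=7 → 33; n=8 → 48.
Orbitals: 9 + 20 + 33 + 48 = 110. Including both spin states (m_s = ±1/2) gives 2 × 110 = 220 states.

220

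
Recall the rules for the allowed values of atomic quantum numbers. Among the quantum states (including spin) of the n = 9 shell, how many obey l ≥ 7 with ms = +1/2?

32

The n = 9 shell has l = 0 through 8; check each.
Orbitals with l ≥ 7, by l: l=7 → 15; l=8 → 17.
Orbitals: 15 + 17 = 32. With ms fixed to a single value there is one state per orbital, giving 32 states.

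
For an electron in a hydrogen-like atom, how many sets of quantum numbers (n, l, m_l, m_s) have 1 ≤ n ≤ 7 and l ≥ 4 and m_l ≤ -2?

Per-shell orbital counts meeting the constraint:
n=5 → 3; n=6 → 7; n=7 → 12.
Orbitals: 3 + 7 + 12 = 22. Including both spin states (m_s = ±1/2) gives 2 × 22 = 44 states.

44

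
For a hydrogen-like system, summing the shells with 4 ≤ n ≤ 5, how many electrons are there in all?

82

Shell n has n² orbitals: 4²=16 + 5²=25 = 41 orbitals.
Two spin states per orbital: 2 × 41 = 82 electrons.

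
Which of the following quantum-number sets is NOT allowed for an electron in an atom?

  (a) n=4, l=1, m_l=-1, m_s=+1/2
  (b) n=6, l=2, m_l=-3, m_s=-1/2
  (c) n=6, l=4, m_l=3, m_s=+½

(b)

(b) has |m_l| = 3 > l = 2, violating −l ≤ m_l ≤ l.
The remaining sets (a), (c) satisfy all four rules.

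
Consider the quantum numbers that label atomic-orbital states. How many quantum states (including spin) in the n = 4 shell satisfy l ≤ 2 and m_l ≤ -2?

2

Go through l = 0, …, 3 (the values permitted for n = 4).
Per l-value: l=2 → 1.
Orbitals: 1. Each orbital carries two spin states, so 1 × 2 = 2 states.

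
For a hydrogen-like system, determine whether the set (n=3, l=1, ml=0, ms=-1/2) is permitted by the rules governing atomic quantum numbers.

Yes

n = 3 is a positive integer. l = 1 satisfies 0 ≤ l ≤ n−1 = 2. ml = 0 lies in the range −l … +l (here −1 … 1). ms = -1/2 is one of ±1/2.
All four constraints are satisfied.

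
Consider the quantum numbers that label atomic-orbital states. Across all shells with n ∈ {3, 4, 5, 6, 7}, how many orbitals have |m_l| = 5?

6

Count contributing orbitals for each principal shell:
n=6 → 2; n=7 → 4.
Total orbitals: 2 + 4 = 6.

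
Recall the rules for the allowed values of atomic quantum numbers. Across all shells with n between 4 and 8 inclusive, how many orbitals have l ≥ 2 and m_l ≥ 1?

75

For each n in the range, tally the orbitals obeying l ≥ 2 and m_l ≥ 1:
n=4 → 5; n=5 → 9; n=6 → 14; n=7 → 20; n=8 → 27.
Total orbitals: 5 + 9 + 14 + 20 + 27 = 75.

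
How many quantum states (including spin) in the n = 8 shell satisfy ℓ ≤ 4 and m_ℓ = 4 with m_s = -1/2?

1

Go through ℓ = 0, …, 7 (the values permitted for n = 8).
Per ℓ-value: ℓ=4 → 1.
Orbitals: 1. With m_s fixed to a single value there is one state per orbital, giving 1 state.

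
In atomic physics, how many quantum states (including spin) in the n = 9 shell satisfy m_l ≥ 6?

Per l-value: l=6 → 1; l=7 → 2; l=8 → 3.
Orbitals: 1 + 2 + 3 = 6. Each orbital carries two spin states, so 6 × 2 = 12 states.

12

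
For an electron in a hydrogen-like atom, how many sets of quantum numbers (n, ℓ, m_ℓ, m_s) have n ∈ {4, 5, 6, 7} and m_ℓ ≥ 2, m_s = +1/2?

34

Work shell by shell — for each n, count the (ℓ, m_ℓ) pairs that satisfy m_ℓ ≥ 2:
n=4 → 3; n=5 → 6; n=6 → 10; n=7 → 15.
Orbitals: 3 + 6 + 10 + 15 = 34. With m_s fixed to +1/2 there is one state per orbital, so 34 states.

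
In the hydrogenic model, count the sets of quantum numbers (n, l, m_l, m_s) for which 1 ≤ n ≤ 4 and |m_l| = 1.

24

Work shell by shell — for each n, count the (l, m_l) pairs that satisfy |m_l| = 1:
n=2 → 2; n=3 → 4; n=4 → 6.
Orbitals: 2 + 4 + 6 = 12. Including both spin states (m_s = ±1/2) gives 2 × 12 = 24 states.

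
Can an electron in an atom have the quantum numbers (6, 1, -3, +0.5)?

No

The magnetic quantum number must satisfy −l ≤ ml ≤ l. With l = 1, ml can only be -1, 0, 1, so ml = -3 is forbidden.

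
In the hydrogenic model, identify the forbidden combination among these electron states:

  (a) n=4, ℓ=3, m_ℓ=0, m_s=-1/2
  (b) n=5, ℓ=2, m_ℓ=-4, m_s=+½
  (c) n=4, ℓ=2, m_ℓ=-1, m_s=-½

(b) has |m_ℓ| = 4 > ℓ = 2, violating −ℓ ≤ m_ℓ ≤ ℓ.
The remaining sets (a), (c) satisfy all four rules.

(b)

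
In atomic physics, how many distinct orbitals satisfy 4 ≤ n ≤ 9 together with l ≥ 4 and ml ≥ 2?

For each n in the range, tally the orbitals obeying l ≥ 4 and ml ≥ 2:
n=5 → 3; n=6 → 7; n=7 → 12; n=8 → 18; n=9 → 25.
Total orbitals: 3 + 7 + 12 + 18 + 25 = 65.

65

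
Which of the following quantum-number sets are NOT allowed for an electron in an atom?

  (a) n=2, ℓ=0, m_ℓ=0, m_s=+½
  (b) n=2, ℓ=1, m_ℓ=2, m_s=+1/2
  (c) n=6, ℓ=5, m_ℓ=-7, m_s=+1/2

(b) has |m_ℓ| = 2 > ℓ = 1, violating −ℓ ≤ m_ℓ ≤ ℓ.
(c) has |m_ℓ| = 7 > ℓ = 5, violating −ℓ ≤ m_ℓ ≤ ℓ.
The remaining set (a) satisfies all four rules.

(b) and (c)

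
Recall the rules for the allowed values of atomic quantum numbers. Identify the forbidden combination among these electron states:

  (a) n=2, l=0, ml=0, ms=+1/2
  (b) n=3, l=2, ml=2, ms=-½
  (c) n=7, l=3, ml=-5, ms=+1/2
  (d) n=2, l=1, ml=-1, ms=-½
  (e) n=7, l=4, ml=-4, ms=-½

(c)

(c) has |ml| = 5 > l = 3, violating −l ≤ ml ≤ l.
The remaining sets (a), (b), (d), (e) satisfy all four rules.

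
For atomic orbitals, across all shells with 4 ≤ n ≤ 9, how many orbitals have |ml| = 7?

Go shell by shell, enumerating (l, ml) with |ml| = 7:
n=8 → 2; n=9 → 4.
Total orbitals: 2 + 4 = 6.

6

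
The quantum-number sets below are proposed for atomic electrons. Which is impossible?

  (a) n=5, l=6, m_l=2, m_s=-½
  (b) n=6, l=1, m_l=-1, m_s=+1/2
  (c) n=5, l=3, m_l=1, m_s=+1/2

(a)

(a) has l = 6 ≥ n = 5, violating 0 ≤ l ≤ n−1.
The remaining sets (b), (c) satisfy all four rules.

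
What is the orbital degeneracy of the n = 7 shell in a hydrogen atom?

The n = 7 shell contains n² = 7² = 49 orbitals.

49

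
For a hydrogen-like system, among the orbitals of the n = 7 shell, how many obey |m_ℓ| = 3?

8

Go through ℓ = 0, …, 6 (the values permitted for n = 7).
The (ℓ, m_ℓ) pairs meeting |m_ℓ| = 3 give: ℓ=3 → 2; ℓ=4 → 2; ℓ=5 → 2; ℓ=6 → 2.
Total orbitals: 2 + 2 + 2 + 2 = 8.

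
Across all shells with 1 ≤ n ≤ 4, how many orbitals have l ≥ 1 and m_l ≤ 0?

Treat each shell separately and count matching orbitals:
n=2 → 2; n=3 → 5; n=4 → 9.
Total orbitals: 2 + 5 + 9 = 16.

16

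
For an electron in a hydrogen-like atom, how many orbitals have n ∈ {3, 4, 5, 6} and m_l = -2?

10

Per-shell orbital counts meeting the constraint:
n=3 → 1; n=4 → 2; n=5 → 3; n=6 → 4.
Total orbitals: 1 + 2 + 3 + 4 = 10.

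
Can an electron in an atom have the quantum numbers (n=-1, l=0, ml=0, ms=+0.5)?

The principal quantum number must be a positive integer (n ≥ 1), but here n = -1.

Invalid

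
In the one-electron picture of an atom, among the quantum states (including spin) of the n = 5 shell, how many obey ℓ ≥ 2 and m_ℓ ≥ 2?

The n = 5 shell has ℓ = 0 through 4; check each.
Contributions: ℓ=2 → 1; ℓ=3 → 2; ℓ=4 → 3.
Orbitals: 1 + 2 + 3 = 6. Each orbital carries two spin states, so 6 × 2 = 12 states.

12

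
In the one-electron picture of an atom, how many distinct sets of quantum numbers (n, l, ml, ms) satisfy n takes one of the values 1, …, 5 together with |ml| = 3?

Work shell by shell — for each n, count the (l, ml) pairs that satisfy |ml| = 3:
n=4 → 2; n=5 → 4.
Orbitals: 2 + 4 = 6. Including both spin states (ms = ±1/2) gives 2 × 6 = 12 states.

12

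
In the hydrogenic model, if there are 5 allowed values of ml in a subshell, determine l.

ml ranges over 2l+1 integers, so 2l+1 = 5 ⇒ l = 2.

l = 2 (d)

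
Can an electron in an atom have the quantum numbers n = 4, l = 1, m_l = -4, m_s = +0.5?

The magnetic quantum number must satisfy −l ≤ m_l ≤ l. With l = 1, m_l can only be -1, 0, 1, so m_l = -4 is forbidden.

Invalid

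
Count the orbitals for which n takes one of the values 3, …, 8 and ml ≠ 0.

166

Count contributing orbitals for each principal shell:
n=3 → 6; n=4 → 12; n=5 → 20; n=6 → 30; n=7 → 42; n=8 → 56.
Total orbitals: 6 + 12 + 20 + 30 + 42 + 56 = 166.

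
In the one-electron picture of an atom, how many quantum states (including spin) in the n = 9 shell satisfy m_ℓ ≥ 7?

For n = 9, ℓ ranges over 0 … 8.
Per ℓ-value: ℓ=7 → 1; ℓ=8 → 2.
Orbitals: 1 + 2 = 3. Each orbital carries two spin states, so 3 × 2 = 6 states.

6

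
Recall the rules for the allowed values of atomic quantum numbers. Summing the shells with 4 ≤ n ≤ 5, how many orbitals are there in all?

Shell n has n² orbitals: 4²=16 + 5²=25 = 41 orbitals.

41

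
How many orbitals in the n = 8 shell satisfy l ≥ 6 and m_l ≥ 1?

The (l, m_l) pairs meeting l ≥ 6 and m_l ≥ 1 give: l=6 → 6; l=7 → 7.
Total orbitals: 6 + 7 = 13.

13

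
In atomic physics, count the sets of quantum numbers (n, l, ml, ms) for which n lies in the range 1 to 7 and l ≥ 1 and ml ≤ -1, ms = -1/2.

Go shell by shell, enumerating (l, ml) with l ≥ 1 and ml ≤ -1:
n=2 → 1; n=3 → 3; n=4 → 6; n=5 → 10; n=6 → 15; n=7 → 21.
Orbitals: 1 + 3 + 6 + 10 + 15 + 21 = 56. With ms fixed to -1/2 there is one state per orbital, so 56 states.

56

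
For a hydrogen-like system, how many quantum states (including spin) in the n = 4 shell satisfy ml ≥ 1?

Go through l = 0, …, 3 (the values permitted for n = 4).
The (l, ml) pairs meeting ml ≥ 1 give: l=1 → 1; l=2 → 2; l=3 → 3.
Orbitals: 1 + 2 + 3 = 6. Each orbital carries two spin states, so 6 × 2 = 12 states.

12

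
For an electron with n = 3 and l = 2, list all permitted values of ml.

-2, -1, 0, 1, 2

ml takes every integer from −l to +l. With l = 2 that gives the 5 values -2, -1, 0, 1, 2.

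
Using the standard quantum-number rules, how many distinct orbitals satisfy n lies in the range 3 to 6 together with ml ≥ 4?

4

Per-shell orbital counts meeting the constraint:
n=5 → 1; n=6 → 3.
Total orbitals: 1 + 3 = 4.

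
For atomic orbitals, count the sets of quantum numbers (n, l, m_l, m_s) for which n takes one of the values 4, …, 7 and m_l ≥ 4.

20

Per-shell orbital counts meeting the constraint:
n=5 → 1; n=6 → 3; n=7 → 6.
Orbitals: 1 + 3 + 6 = 10. Including both spin states (m_s = ±1/2) gives 2 × 10 = 20 states.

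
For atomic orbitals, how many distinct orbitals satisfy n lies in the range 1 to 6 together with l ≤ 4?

80

Count contributing orbitals for each principal shell:
n=1 → 1; n=2 → 4; n=3 → 9; n=4 → 16; n=5 → 25; n=6 → 25.
Total orbitals: 1 + 4 + 9 + 16 + 25 + 25 = 80.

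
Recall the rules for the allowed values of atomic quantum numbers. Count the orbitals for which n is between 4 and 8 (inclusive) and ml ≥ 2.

Per-shell orbital counts meeting the constraint:
n=4 → 3; n=5 → 6; n=6 → 10; n=7 → 15; n=8 → 21.
Total orbitals: 3 + 6 + 10 + 15 + 21 = 55.

55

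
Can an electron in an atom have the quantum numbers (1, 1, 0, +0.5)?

Invalid

The orbital quantum number must satisfy 0 ≤ l ≤ n−1. With n = 1 the allowed l values are 0, so l = 1 is out of range.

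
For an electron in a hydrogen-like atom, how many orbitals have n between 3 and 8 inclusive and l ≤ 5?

158

Per-shell orbital counts meeting the constraint:
n=3 → 9; n=4 → 16; n=5 → 25; n=6 → 36; n=7 → 36; n=8 → 36.
Total orbitals: 9 + 16 + 25 + 36 + 36 + 36 = 158.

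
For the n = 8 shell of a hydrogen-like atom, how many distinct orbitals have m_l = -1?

7

For n = 8, l ranges over 0 … 7.
Contributions: l=1 → 1; l=2 → 1; l=3 → 1; l=4 → 1; l=5 → 1; l=6 → 1; l=7 → 1.
Total orbitals: 1 + 1 + 1 + 1 + 1 + 1 + 1 = 7.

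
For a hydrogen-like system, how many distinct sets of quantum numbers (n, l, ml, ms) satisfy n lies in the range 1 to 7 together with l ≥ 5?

Go shell by shell, enumerating (l, ml) with l ≥ 5:
n=6 → 11; n=7 → 24.
Orbitals: 11 + 24 = 35. Including both spin states (ms = ±1/2) gives 2 × 35 = 70 states.

70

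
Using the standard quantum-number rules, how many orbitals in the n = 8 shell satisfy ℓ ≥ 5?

Contributions: ℓ=5 → 11; ℓ=6 → 13; ℓ=7 → 15.
Total orbitals: 11 + 13 + 15 = 39.

39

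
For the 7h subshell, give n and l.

The leading integer gives n = 7; the letter 'h' means l = 5.

n = 7, l = 5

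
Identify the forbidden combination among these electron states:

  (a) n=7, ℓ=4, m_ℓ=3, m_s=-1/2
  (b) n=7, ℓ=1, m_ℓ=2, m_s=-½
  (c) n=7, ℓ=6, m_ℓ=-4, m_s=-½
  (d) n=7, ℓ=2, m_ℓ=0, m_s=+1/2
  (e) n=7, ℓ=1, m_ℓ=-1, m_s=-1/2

(b)

(b) has |m_ℓ| = 2 > ℓ = 1, violating −ℓ ≤ m_ℓ ≤ ℓ.
The remaining sets (a), (c), (d), (e) satisfy all four rules.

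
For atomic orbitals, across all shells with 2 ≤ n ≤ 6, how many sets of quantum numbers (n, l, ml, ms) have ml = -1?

Work shell by shell — for each n, count the (l, ml) pairs that satisfy ml = -1:
n=2 → 1; n=3 → 2; n=4 → 3; n=5 → 4; n=6 → 5.
Orbitals: 1 + 2 + 3 + 4 + 5 = 15. Including both spin states (ms = ±1/2) gives 2 × 15 = 30 states.

30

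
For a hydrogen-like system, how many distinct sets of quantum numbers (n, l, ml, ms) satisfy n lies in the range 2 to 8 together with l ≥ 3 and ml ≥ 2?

Per-shell orbital counts meeting the constraint:
n=4 → 2; n=5 → 5; n=6 → 9; n=7 → 14; n=8 → 20.
Orbitals: 2 + 5 + 9 + 14 + 20 = 50. Including both spin states (ms = ±1/2) gives 2 × 50 = 100 states.

100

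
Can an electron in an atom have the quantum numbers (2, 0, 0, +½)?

Allowed

n = 2 is a positive integer. l = 0 satisfies 0 ≤ l ≤ n−1 = 1. ml = 0 lies in the range −l … +l (here 0). ms = +1/2 is one of ±1/2.
All four constraints are satisfied.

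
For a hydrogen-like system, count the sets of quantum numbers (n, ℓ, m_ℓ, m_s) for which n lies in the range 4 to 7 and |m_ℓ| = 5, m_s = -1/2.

Go shell by shell, enumerating (ℓ, m_ℓ) with |m_ℓ| = 5:
n=6 → 2; n=7 → 4.
Orbitals: 2 + 4 = 6. With m_s fixed to -1/2 there is one state per orbital, so 6 states.

6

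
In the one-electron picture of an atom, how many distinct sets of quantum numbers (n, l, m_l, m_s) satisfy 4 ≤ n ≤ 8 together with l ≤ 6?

350

Work shell by shell — for each n, count the (l, m_l) pairs that satisfy l ≤ 6:
n=4 → 16; n=5 → 25; n=6 → 36; n=7 → 49; n=8 → 49.
Orbitals: 16 + 25 + 36 + 49 + 49 = 175. Including both spin states (m_s = ±1/2) gives 2 × 175 = 350 states.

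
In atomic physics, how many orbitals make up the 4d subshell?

5

A subshell has 2l+1 orbitals; with l = 2, that's 5.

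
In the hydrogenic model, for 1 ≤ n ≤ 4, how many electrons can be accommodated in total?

Total orbitals = 1² + 2² + 3² + 4² = 30. Doubling for spin gives 60 electrons.

60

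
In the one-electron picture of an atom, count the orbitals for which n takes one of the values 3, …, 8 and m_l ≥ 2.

Work shell by shell — for each n, count the (l, m_l) pairs that satisfy m_l ≥ 2:
n=3 → 1; n=4 → 3; n=5 → 6; n=6 → 10; n=7 → 15; n=8 → 21.
Total orbitals: 1 + 3 + 6 + 10 + 15 + 21 = 56.

56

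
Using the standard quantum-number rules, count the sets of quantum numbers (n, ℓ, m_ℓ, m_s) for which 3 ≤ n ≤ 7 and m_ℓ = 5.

Go shell by shell, enumerating (ℓ, m_ℓ) with m_ℓ = 5:
n=6 → 1; n=7 → 2.
Orbitals: 1 + 2 = 3. Including both spin states (m_s = ±1/2) gives 2 × 3 = 6 states.

6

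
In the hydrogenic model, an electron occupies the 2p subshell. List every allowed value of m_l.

The 2p subshell has l = 1, and m_l takes every integer from −l to +l. With l = 1 that gives the 3 values -1, 0, 1.

-1, 0, 1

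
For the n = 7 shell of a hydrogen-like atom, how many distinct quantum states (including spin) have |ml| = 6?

4

Go through l = 0, …, 6 (the values permitted for n = 7).
Contributions: l=6 → 2.
Orbitals: 2. Each orbital carries two spin states, so 2 × 2 = 4 states.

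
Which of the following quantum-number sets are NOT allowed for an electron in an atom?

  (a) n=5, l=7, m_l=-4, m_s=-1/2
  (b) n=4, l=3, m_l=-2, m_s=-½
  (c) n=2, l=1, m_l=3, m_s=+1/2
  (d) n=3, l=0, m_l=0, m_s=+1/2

(a) and (c)

(a) has l = 7 ≥ n = 5, violating 0 ≤ l ≤ n−1.
(c) has |m_l| = 3 > l = 1, violating −l ≤ m_l ≤ l.
The remaining sets (b), (d) satisfy all four rules.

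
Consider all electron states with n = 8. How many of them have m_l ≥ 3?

30

The n = 8 shell has l = 0 through 7; check each.
Orbitals with m_l ≥ 3, by l: l=3 → 1; l=4 → 2; l=5 → 3; l=6 → 4; l=7 → 5.
Orbitals: 1 + 2 + 3 + 4 + 5 = 15. Each orbital carries two spin states, so 15 × 2 = 30 states.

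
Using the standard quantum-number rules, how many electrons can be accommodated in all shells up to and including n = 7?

Total orbitals = 1² + 2² + 3² + 4² + 5² + 6² + 7² = 140. Doubling for spin gives 280 electrons.

280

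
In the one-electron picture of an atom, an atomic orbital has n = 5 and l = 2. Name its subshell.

5d

l = 2 corresponds to the letter 'd', so the subshell is 5d.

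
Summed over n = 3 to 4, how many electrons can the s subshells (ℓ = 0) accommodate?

An s subshell (ℓ = 0) exists for every n ≥ 1, so shells n = 3, 4 each contribute one — 2 subshells.
Since each s subshell holds 2(2·0+1) = 2 electrons, the total is 2 × 2 = 4.

4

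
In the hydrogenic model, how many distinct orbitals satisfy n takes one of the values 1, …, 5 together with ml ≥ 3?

4

Work shell by shell — for each n, count the (l, ml) pairs that satisfy ml ≥ 3:
n=4 → 1; n=5 → 3.
Total orbitals: 1 + 3 = 4.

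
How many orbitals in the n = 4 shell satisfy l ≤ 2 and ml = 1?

2

The n = 4 shell has l = 0 through 3; check each.
Per l-value: l=1 → 1; l=2 → 1.
Total orbitals: 1 + 1 = 2.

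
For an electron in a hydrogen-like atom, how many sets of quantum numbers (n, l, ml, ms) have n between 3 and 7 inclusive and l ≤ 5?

244

Per-shell orbital counts meeting the constraint:
n=3 → 9; n=4 → 16; n=5 → 25; n=6 → 36; n=7 → 36.
Orbitals: 9 + 16 + 25 + 36 + 36 = 122. Including both spin states (ms = ±1/2) gives 2 × 122 = 244 states.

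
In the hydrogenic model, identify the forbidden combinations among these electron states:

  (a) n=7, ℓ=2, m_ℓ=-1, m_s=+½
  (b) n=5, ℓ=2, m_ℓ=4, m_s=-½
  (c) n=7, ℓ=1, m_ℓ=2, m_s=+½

(b) has |m_ℓ| = 4 > ℓ = 2, violating −ℓ ≤ m_ℓ ≤ ℓ.
(c) has |m_ℓ| = 2 > ℓ = 1, violating −ℓ ≤ m_ℓ ≤ ℓ.
The remaining set (a) satisfies all four rules.

(b) and (c)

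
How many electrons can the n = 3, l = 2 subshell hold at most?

10

A subshell with l = 2 has 2l+1 = 5 orbitals, each holding 2 electrons (spin ±1/2), so 5 × 2 = 10.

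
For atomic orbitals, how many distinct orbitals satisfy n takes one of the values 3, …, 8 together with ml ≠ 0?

Go shell by shell, enumerating (l, ml) with ml ≠ 0:
n=3 → 6; n=4 → 12; n=5 → 20; n=6 → 30; n=7 → 42; n=8 → 56.
Total orbitals: 6 + 12 + 20 + 30 + 42 + 56 = 166.

166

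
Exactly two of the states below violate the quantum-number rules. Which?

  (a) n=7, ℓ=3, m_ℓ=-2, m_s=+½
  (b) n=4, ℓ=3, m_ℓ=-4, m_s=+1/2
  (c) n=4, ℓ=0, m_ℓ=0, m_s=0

(b) has |m_ℓ| = 4 > ℓ = 3, violating −ℓ ≤ m_ℓ ≤ ℓ.
(c) has m_s = 0, but an electron's spin must be ±1/2.
The remaining set (a) satisfies all four rules.

(b) and (c)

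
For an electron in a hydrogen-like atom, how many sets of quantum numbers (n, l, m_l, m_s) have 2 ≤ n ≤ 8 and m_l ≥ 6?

8

Go shell by shell, enumerating (l, m_l) with m_l ≥ 6:
n=7 → 1; n=8 → 3.
Orbitals: 1 + 3 = 4. Including both spin states (m_s = ±1/2) gives 2 × 4 = 8 states.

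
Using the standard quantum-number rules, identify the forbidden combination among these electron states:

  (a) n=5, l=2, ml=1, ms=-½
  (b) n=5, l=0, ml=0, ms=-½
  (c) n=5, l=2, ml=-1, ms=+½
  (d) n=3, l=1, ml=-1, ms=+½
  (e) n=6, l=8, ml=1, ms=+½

(e) has l = 8 ≥ n = 6, violating 0 ≤ l ≤ n−1.
The remaining sets (a), (b), (c), (d) satisfy all four rules.

(e)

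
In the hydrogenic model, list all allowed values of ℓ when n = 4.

ℓ is an integer with 0 ≤ ℓ ≤ n−1, so for n = 4: ℓ = 0, 1, 2, 3.

0, 1, 2, 3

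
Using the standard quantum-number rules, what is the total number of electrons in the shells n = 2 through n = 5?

Shell n has n² orbitals: 2²=4 + 3²=9 + 4²=16 + 5²=25 = 54 orbitals.
Two spin states per orbital: 2 × 54 = 108 electrons.

108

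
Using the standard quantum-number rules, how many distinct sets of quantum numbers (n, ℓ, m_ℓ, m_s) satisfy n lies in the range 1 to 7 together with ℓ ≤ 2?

100

Treat each shell separately and count matching orbitals:
n=1 → 1; n=2 → 4; n=3 → 9; n=4 → 9; n=5 → 9; n=6 → 9; n=7 → 9.
Orbitals: 1 + 4 + 9 + 9 + 9 + 9 + 9 = 50. Including both spin states (m_s = ±1/2) gives 2 × 50 = 100 states.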